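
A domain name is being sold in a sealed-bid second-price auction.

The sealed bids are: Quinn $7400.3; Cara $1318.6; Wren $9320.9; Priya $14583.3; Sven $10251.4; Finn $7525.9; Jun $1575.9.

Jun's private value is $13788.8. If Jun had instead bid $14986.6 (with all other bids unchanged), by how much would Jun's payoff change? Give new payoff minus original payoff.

−$794.5

The highest bid among the other bidders is $14583.3; Jun's bid doesn't change that.
Original bid $1575.9: Jun is not highest (top rival bid is $14583.3); payoff $0.
Alternative bid $14986.6: Jun is highest, pays the top rival bid $14583.3; payoff $13788.8 − $14583.3 = −$794.5.
Change in payoff = −$794.5 − ($0) = −$794.5.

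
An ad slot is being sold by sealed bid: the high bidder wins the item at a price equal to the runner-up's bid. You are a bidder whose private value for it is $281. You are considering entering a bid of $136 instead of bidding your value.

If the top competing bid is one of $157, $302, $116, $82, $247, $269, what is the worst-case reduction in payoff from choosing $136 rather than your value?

$124

$157: truthful gives $124, deviation gives $0 → loss $124.
$302: same outcome either way → loss $0.
$116: same outcome either way → loss $0.
$82: same outcome either way → loss $0.
$247: truthful gives $34, deviation gives $0 → loss $34.
$269: truthful gives $12, deviation gives $0 → loss $12.
Maximum loss: $124.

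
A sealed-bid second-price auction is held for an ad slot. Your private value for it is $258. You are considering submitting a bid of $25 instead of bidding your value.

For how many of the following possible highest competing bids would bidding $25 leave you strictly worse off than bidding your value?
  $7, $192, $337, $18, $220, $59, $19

The deviation hurts exactly when the highest competing bid lies strictly between $25 and $258 — underbidding then forfeits a profitable win.
$7: below both → same outcome either way.
$192: inside the interval → strictly worse (loss $66).
$337: above both → same outcome either way.
$18: below both → same outcome either way.
$220: inside the interval → strictly worse (loss $38).
$59: inside the interval → strictly worse (loss $199).
$19: below both → same outcome either way.
Count: 3.

3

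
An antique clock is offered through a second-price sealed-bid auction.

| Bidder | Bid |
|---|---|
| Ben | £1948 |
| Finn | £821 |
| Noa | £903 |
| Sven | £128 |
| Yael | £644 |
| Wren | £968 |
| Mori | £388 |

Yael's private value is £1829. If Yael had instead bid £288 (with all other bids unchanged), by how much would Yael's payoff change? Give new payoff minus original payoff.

£0

The highest bid among the other bidders is £1948; Yael's bid doesn't change that.
Original bid £644: Yael is not highest (top rival bid is £1948); payoff £0.
Alternative bid £288: Yael is not highest (top rival bid is £1948); payoff £0.
Change in payoff = £0 − (£0) = £0.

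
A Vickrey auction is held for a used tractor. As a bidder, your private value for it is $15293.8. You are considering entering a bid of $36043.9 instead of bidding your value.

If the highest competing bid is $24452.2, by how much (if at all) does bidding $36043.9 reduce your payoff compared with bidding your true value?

Bidding your value $15293.8: you lose (since $15293.8 < $24452.2). Payoff $0.
Bidding $36043.9: you win and pay $24452.2. Payoff $15293.8 − $24452.2 = −$9158.4.
The competing bid $24452.2 lies between your value and your inflated bid, so overbidding wins an item priced above your value.
Loss from deviating = $0 − (−$9158.4) = $9158.4.

$9158.4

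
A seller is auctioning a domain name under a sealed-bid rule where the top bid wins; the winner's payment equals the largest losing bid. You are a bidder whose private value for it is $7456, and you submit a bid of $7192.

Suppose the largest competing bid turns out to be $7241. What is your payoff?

$0

Your bid $7192 is below the highest competing bid $7241, so you lose.
A losing bidder pays nothing and receives nothing: payoff = $0.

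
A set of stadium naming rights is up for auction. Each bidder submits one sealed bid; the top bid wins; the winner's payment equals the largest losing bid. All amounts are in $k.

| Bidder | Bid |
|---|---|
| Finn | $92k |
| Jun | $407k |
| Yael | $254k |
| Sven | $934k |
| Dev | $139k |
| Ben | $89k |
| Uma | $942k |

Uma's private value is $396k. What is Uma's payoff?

−$538k

Highest bid: Uma at $942k, so Uma wins.
Second-highest bid: Sven at $934k — that is the price the winner pays.
Uma's payoff = value − price = $396k − $934k = −$538k.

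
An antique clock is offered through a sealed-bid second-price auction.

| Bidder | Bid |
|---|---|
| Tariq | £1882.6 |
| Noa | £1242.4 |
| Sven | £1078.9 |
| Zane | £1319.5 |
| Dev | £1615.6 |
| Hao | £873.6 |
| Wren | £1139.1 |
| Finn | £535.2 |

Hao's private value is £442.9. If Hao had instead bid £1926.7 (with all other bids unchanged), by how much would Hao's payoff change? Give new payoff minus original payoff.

The highest bid among the other bidders is £1882.6; Hao's bid doesn't change that.
Original bid £873.6: Hao is not highest (top rival bid is £1882.6); payoff £0.
Alternative bid £1926.7: Hao is highest, pays the top rival bid £1882.6; payoff £442.9 − £1882.6 = −£1439.7.
Change in payoff = −£1439.7 − (£0) = −£1439.7.

−£1439.7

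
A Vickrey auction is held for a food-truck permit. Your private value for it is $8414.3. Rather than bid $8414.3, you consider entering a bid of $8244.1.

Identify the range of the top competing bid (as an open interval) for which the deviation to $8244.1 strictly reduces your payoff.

If the competing bid is below $8244.1, both bids win at the same price — no difference.
If it is above $8414.3, both bids lose — no difference.
If it lies strictly between $8244.1 and $8414.3, bidding your value wins at a price below your value (positive payoff) while bidding $8244.1 loses (payoff 0).
So the deviation strictly hurts on the open interval ($8244.1, $8414.3).

($8244.1, $8414.3)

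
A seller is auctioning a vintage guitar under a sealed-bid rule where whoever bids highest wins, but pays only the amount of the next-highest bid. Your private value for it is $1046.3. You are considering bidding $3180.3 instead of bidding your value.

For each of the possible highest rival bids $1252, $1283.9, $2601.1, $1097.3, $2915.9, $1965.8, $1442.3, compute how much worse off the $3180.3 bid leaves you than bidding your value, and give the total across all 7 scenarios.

$5234.2

The deviation costs you only when the competing bid falls strictly between $1046.3 and $3180.3; elsewhere both bids give the same outcome.
$1252: truthful payoff $0, deviation payoff −$205.7 → loss $205.7.
$1283.9: truthful payoff $0, deviation payoff −$237.6 → loss $237.6.
$2601.1: truthful payoff $0, deviation payoff −$1554.8 → loss $1554.8.
$1097.3: truthful payoff $0, deviation payoff −$51 → loss $51.
$2915.9: truthful payoff $0, deviation payoff −$1869.6 → loss $1869.6.
$1965.8: truthful payoff $0, deviation payoff −$919.5 → loss $919.5.
$1442.3: truthful payoff $0, deviation payoff −$396 → loss $396.
Total loss = $205.7 + $237.6 + $1554.8 + $51 + $1869.6 + $919.5 + $396 = $5234.2.
In a second-price auction your bid sets only whether you win, not what you pay, so bidding your true value is weakly dominant.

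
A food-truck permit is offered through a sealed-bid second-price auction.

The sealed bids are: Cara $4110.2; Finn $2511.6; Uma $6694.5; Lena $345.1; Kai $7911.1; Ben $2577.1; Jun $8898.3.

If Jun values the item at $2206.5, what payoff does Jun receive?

−$5704.6

Highest bid: Jun at $8898.3, so Jun wins.
Second-highest bid: Kai at $7911.1 — that is the price the winner pays.
Jun's payoff = value − price = $2206.5 − $7911.1 = −$5704.6.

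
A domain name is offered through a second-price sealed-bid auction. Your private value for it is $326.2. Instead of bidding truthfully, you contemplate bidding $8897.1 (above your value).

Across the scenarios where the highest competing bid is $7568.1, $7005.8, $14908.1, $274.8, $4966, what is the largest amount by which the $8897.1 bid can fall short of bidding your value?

$7241.9

$7568.1: truthful gives $0, deviation gives −$7241.9 → loss $7241.9.
$7005.8: truthful gives $0, deviation gives −$6679.6 → loss $6679.6.
$14908.1: same outcome either way → loss $0.
$274.8: same outcome either way → loss $0.
$4966: truthful gives $0, deviation gives −$4639.8 → loss $4639.8.
Maximum loss: $7241.9.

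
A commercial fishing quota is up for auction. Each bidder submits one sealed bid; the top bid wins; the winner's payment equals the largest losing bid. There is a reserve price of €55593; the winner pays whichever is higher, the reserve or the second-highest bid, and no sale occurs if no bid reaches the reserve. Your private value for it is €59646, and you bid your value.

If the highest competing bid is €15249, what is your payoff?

€4053

Your bid €59646 is the highest and exceeds the reserve.
Price = max(second-highest bid, reserve) = max(€15249, €55593) = €55593.
Payoff = €59646 − €55593 = €4053.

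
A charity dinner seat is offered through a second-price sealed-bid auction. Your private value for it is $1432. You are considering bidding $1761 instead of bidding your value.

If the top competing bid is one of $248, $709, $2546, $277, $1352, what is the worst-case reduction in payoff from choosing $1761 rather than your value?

$0

$248: same outcome either way → loss $0.
$709: same outcome either way → loss $0.
$2546: same outcome either way → loss $0.
$277: same outcome either way → loss $0.
$1352: same outcome either way → loss $0.
Maximum loss: $0.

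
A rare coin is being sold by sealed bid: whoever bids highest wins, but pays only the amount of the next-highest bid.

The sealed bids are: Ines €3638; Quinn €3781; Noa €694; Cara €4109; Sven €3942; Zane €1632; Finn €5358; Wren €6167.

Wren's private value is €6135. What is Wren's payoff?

Highest bid: Wren at €6167, so Wren wins.
Second-highest bid: Finn at €5358 — that is the price the winner pays.
Wren's payoff = value − price = €6135 − €5358 = €777.

€777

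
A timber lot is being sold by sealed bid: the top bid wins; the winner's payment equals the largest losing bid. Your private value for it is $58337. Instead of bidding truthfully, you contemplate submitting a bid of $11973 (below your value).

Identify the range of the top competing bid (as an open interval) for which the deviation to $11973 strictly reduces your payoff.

($11973, $58337)

If the competing bid is below $11973, both bids win at the same price — no difference.
If it is above $58337, both bids lose — no difference.
If it lies strictly between $11973 and $58337, bidding your value wins at a price below your value (positive payoff) while bidding $11973 loses (payoff 0).
So the deviation strictly hurts on the open interval ($11973, $58337).
In a second-price auction your bid sets only whether you win, not what you pay, so bidding your true value is weakly dominant.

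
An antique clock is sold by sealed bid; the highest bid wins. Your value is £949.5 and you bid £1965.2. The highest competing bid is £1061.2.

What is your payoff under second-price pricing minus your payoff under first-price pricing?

£904

You have the highest bid, so you win under either rule.
Second-price: pay £1061.2 → payoff −£111.7.
First-price: pay your own bid £1965.2 → payoff −£1015.7.
Difference = −£111.7 − (−£1015.7) = £904.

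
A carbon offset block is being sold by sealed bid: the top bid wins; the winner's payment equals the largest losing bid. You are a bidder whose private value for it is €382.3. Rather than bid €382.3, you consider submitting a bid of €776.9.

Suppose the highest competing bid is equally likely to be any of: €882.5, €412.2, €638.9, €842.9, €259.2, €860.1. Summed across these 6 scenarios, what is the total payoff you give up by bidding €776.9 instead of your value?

€286.5

The deviation costs you only when the competing bid falls strictly between €382.3 and €776.9; elsewhere both bids give the same outcome.
€882.5: outcomes coincide → loss €0.
€412.2: truthful payoff €0, deviation payoff −€29.9 → loss €29.9.
€638.9: truthful payoff €0, deviation payoff −€256.6 → loss €256.6.
€842.9: outcomes coincide → loss €0.
€259.2: outcomes coincide → loss €0.
€860.1: outcomes coincide → loss €0.
Total loss = €29.9 + €256.6 = €286.5.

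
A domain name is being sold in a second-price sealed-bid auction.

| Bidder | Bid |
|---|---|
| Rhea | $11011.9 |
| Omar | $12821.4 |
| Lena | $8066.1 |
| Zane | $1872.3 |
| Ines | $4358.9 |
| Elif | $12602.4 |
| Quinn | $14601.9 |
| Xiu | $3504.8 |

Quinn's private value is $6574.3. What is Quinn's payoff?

−$6247.1

Highest bid: Quinn at $14601.9, so Quinn wins.
Second-highest bid: Omar at $12821.4 — that is the price the winner pays.
Quinn's payoff = value − price = $6574.3 − $12821.4 = −$6247.1.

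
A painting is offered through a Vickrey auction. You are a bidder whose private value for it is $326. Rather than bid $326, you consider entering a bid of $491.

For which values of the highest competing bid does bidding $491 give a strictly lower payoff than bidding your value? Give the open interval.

If the competing bid is below $326, both bids win at the same price — no difference.
If it is above $491, both bids lose — no difference.
If it lies strictly between $326 and $491, bidding your value loses (payoff 0) while bidding $491 wins at a price above your value (payoff negative).
So the deviation strictly hurts on the open interval ($326, $491).
Truthful bidding weakly dominates here: raising your bid can only win items priced above your value, and lowering it can only forfeit items priced below.

($326, $491)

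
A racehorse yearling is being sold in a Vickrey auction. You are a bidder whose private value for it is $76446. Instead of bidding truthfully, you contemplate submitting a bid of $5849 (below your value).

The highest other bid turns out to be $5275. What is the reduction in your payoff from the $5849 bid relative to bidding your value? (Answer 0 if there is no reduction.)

Bidding your value $76446: you win (since $76446 > $5275) and pay $5275. Payoff $71171.
Bidding $5849: you win and pay $5275. Payoff $76446 − $5275 = $71171.
Difference = $71171 − $71171 = $0; both bids lead to the same outcome because the competing bid is below both your value and your alternative bid.

$0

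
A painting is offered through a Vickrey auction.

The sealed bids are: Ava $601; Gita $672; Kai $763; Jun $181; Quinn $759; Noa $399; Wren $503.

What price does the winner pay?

$759

Highest bid: Kai at $763, so Kai wins.
Second-highest bid: Quinn at $759 — that is the price the winner pays.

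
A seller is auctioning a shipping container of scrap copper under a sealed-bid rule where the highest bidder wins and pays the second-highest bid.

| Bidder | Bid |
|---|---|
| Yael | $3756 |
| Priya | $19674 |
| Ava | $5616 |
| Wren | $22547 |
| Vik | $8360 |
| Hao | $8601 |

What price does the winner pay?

Highest bid: Wren at $22547, so Wren wins.
Second-highest bid: Priya at $19674 — that is the price the winner pays.

$19674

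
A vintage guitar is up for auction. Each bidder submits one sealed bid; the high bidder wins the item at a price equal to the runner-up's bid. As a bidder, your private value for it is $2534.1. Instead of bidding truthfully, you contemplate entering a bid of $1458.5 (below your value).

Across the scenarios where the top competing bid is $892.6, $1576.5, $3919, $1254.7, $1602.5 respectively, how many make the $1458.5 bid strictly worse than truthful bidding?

2

The deviation hurts exactly when the highest competing bid lies strictly between $1458.5 and $2534.1 — underbidding then forfeits a profitable win.
$892.6: below both → same outcome either way.
$1576.5: inside the interval → strictly worse (loss $957.6).
$3919: above both → same outcome either way.
$1254.7: below both → same outcome either way.
$1602.5: inside the interval → strictly worse (loss $931.6).
Count: 2.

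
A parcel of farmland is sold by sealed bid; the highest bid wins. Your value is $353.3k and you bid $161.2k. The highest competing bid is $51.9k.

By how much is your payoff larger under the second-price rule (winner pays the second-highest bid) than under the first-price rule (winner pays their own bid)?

You have the highest bid, so you win under either rule.
Second-price: pay $51.9k → payoff $301.4k.
First-price: pay your own bid $161.2k → payoff $192.1k.
Difference = $301.4k − ($192.1k) = $109.3k.

$109.3k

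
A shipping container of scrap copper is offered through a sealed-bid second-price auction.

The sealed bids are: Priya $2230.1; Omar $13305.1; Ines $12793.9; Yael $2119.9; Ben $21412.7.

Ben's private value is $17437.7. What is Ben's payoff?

$4132.6

Highest bid: Ben at $21412.7, so Ben wins.
Second-highest bid: Omar at $13305.1 — that is the price the winner pays.
Ben's payoff = value − price = $17437.7 − $13305.1 = $4132.6.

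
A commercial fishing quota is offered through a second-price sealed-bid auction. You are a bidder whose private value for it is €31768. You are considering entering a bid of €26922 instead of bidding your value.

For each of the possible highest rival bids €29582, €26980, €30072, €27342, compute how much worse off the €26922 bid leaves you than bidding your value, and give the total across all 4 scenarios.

The deviation costs you only when the competing bid falls strictly between €26922 and €31768; elsewhere both bids give the same outcome.
€29582: truthful payoff €2186, deviation payoff €0 → loss €2186.
€26980: truthful payoff €4788, deviation payoff €0 → loss €4788.
€30072: truthful payoff €1696, deviation payoff €0 → loss €1696.
€27342: truthful payoff €4426, deviation payoff €0 → loss €4426.
Total loss = €2186 + €4788 + €1696 + €4426 = €13096.

€13096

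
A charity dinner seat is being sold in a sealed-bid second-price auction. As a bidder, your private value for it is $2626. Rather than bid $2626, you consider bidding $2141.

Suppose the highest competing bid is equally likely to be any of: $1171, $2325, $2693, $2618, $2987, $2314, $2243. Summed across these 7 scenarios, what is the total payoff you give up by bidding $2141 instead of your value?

$1004

The deviation costs you only when the competing bid falls strictly between $2141 and $2626; elsewhere both bids give the same outcome.
$1171: outcomes coincide → loss $0.
$2325: truthful payoff $301, deviation payoff $0 → loss $301.
$2693: outcomes coincide → loss $0.
$2618: truthful payoff $8, deviation payoff $0 → loss $8.
$2987: outcomes coincide → loss $0.
$2314: truthful payoff $312, deviation payoff $0 → loss $312.
$2243: truthful payoff $383, deviation payoff $0 → loss $383.
Total loss = $301 + $8 + $312 + $383 = $1004.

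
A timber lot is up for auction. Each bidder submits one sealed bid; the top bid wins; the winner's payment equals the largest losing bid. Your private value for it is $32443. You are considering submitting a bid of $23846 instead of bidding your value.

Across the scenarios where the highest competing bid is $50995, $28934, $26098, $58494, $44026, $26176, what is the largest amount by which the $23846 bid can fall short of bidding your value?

$6345

$50995: same outcome either way → loss $0.
$28934: truthful gives $3509, deviation gives $0 → loss $3509.
$26098: truthful gives $6345, deviation gives $0 → loss $6345.
$58494: same outcome either way → loss $0.
$44026: same outcome either way → loss $0.
$26176: truthful gives $6267, deviation gives $0 → loss $6267.
Maximum loss: $6345.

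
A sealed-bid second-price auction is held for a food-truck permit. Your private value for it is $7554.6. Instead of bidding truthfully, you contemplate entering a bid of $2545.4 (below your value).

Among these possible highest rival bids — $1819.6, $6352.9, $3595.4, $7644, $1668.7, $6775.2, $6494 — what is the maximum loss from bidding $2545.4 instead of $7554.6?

$3959.2

$1819.6: same outcome either way → loss $0.
$6352.9: truthful gives $1201.7, deviation gives $0 → loss $1201.7.
$3595.4: truthful gives $3959.2, deviation gives $0 → loss $3959.2.
$7644: same outcome either way → loss $0.
$1668.7: same outcome either way → loss $0.
$6775.2: truthful gives $779.4, deviation gives $0 → loss $779.4.
$6494: truthful gives $1060.6, deviation gives $0 → loss $1060.6.
Maximum loss: $3959.2.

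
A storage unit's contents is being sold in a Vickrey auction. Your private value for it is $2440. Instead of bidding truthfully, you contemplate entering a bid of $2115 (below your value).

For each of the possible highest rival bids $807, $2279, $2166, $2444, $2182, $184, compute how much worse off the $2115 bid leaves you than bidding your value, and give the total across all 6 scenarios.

The deviation costs you only when the competing bid falls strictly between $2115 and $2440; elsewhere both bids give the same outcome.
$807: outcomes coincide → loss $0.
$2279: truthful payoff $161, deviation payoff $0 → loss $161.
$2166: truthful payoff $274, deviation payoff $0 → loss $274.
$2444: outcomes coincide → loss $0.
$2182: truthful payoff $258, deviation payoff $0 → loss $258.
$184: outcomes coincide → loss $0.
Total loss = $161 + $274 + $258 = $693.
In a second-price auction your bid sets only whether you win, not what you pay, so bidding your true value is weakly dominant.

$693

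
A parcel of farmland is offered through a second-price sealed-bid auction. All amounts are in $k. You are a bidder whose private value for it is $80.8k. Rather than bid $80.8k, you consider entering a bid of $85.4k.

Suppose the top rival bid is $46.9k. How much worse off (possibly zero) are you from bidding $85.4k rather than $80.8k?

Bidding your value $80.8k: you win (since $80.8k > $46.9k) and pay $46.9k. Payoff $33.9k.
Bidding $85.4k: you win and pay $46.9k. Payoff $80.8k − $46.9k = $33.9k.
Difference = $33.9k − $33.9k = $0k; both bids lead to the same outcome because the competing bid is below both your value and your alternative bid.

$0k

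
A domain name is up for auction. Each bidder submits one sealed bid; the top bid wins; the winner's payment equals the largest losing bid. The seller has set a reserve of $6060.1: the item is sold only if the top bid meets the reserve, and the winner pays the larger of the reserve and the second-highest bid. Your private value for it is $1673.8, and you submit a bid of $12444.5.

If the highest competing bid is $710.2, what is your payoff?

Your bid $12444.5 is the highest and exceeds the reserve.
Price = max(second-highest bid, reserve) = max($710.2, $6060.1) = $6060.1.
Payoff = $1673.8 − $6060.1 = −$4386.3.

−$4386.3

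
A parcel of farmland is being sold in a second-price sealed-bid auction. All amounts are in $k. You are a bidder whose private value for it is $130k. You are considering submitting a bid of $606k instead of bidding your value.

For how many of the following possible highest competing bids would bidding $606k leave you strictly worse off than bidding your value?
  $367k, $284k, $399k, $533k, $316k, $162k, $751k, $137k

7

The deviation hurts exactly when the highest competing bid lies strictly between $130k and $606k — overbidding then wins at a price above your value.
$367k: inside the interval → strictly worse (loss $237k).
$284k: inside the interval → strictly worse (loss $154k).
$399k: inside the interval → strictly worse (loss $269k).
$533k: inside the interval → strictly worse (loss $403k).
$316k: inside the interval → strictly worse (loss $186k).
$162k: inside the interval → strictly worse (loss $32k).
$751k: above both → same outcome either way.
$137k: inside the interval → strictly worse (loss $7k).
Count: 7.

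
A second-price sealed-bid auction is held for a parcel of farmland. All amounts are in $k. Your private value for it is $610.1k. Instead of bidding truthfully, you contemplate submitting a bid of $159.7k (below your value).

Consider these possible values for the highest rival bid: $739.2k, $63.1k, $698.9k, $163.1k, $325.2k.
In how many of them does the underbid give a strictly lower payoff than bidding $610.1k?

2

The deviation hurts exactly when the highest competing bid lies strictly between $159.7k and $610.1k — underbidding then forfeits a profitable win.
$739.2k: above both → same outcome either way.
$63.1k: below both → same outcome either way.
$698.9k: above both → same outcome either way.
$163.1k: inside the interval → strictly worse (loss $447k).
$325.2k: inside the interval → strictly worse (loss $284.9k).
Count: 2.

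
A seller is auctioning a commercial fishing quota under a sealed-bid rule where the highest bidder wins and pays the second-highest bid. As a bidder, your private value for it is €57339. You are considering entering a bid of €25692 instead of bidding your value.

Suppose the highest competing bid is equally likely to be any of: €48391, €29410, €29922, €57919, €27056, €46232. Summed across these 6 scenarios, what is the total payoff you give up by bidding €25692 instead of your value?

€105684

The deviation costs you only when the competing bid falls strictly between €25692 and €57339; elsewhere both bids give the same outcome.
€48391: truthful payoff €8948, deviation payoff €0 → loss €8948.
€29410: truthful payoff €27929, deviation payoff €0 → loss €27929.
€29922: truthful payoff €27417, deviation payoff €0 → loss €27417.
€57919: outcomes coincide → loss €0.
€27056: truthful payoff €30283, deviation payoff €0 → loss €30283.
€46232: truthful payoff €11107, deviation payoff €0 → loss €11107.
Total loss = €8948 + €27929 + €27417 + €30283 + €11107 = €105684.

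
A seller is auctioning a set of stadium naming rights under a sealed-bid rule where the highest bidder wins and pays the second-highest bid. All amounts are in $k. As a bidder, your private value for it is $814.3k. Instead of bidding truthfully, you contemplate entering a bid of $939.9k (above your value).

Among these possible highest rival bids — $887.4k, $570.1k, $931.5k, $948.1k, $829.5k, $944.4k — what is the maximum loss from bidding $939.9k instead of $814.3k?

$117.2k

$887.4k: truthful gives $0k, deviation gives −$73.1k → loss $73.1k.
$570.1k: same outcome either way → loss $0k.
$931.5k: truthful gives $0k, deviation gives −$117.2k → loss $117.2k.
$948.1k: same outcome either way → loss $0k.
$829.5k: truthful gives $0k, deviation gives −$15.2k → loss $15.2k.
$944.4k: same outcome either way → loss $0k.
Maximum loss: $117.2k.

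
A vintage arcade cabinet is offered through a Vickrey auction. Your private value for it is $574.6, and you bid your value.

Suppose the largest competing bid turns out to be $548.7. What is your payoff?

$25.9

Your bid $574.6 exceeds the highest competing bid $548.7, so you win.
In a second-price auction the winner pays the second-highest bid, $548.7.
Payoff = value − price = $574.6 − $548.7 = $25.9.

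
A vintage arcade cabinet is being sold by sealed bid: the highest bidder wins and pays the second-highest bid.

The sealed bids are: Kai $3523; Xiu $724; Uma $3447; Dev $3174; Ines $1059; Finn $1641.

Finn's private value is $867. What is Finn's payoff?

$0

Highest bid: Kai at $3523, so Kai wins.
Second-highest bid: Uma at $3447 — that is the price the winner pays.
Finn did not win, so Finn pays nothing and receives nothing: payoff $0.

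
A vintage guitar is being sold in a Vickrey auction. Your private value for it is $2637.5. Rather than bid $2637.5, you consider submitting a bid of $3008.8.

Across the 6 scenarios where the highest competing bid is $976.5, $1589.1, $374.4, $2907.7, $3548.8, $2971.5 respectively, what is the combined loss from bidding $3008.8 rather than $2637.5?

The deviation costs you only when the competing bid falls strictly between $2637.5 and $3008.8; elsewhere both bids give the same outcome.
$976.5: outcomes coincide → loss $0.
$1589.1: outcomes coincide → loss $0.
$374.4: outcomes coincide → loss $0.
$2907.7: truthful payoff $0, deviation payoff −$270.2 → loss $270.2.
$3548.8: outcomes coincide → loss $0.
$2971.5: truthful payoff $0, deviation payoff −$334 → loss $334.
Total loss = $270.2 + $334 = $604.2.

$604.2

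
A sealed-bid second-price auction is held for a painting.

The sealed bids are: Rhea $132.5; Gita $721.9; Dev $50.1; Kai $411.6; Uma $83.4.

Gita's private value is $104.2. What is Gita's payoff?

Highest bid: Gita at $721.9, so Gita wins.
Second-highest bid: Kai at $411.6 — that is the price the winner pays.
Gita's payoff = value − price = $104.2 − $411.6 = −$307.4.

−$307.4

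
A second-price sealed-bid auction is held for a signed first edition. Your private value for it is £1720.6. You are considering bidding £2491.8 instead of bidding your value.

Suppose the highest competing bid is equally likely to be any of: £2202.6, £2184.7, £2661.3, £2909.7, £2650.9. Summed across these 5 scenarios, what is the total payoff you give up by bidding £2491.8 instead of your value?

The deviation costs you only when the competing bid falls strictly between £1720.6 and £2491.8; elsewhere both bids give the same outcome.
£2202.6: truthful payoff £0, deviation payoff −£482 → loss £482.
£2184.7: truthful payoff £0, deviation payoff −£464.1 → loss £464.1.
£2661.3: outcomes coincide → loss £0.
£2909.7: outcomes coincide → loss £0.
£2650.9: outcomes coincide → loss £0.
Total loss = £482 + £464.1 = £946.1.

£946.1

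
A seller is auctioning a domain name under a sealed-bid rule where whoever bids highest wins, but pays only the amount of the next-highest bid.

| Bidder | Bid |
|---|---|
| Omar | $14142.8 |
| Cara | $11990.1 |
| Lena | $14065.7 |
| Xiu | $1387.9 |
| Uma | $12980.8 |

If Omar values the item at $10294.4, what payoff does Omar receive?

Highest bid: Omar at $14142.8, so Omar wins.
Second-highest bid: Lena at $14065.7 — that is the price the winner pays.
Omar's payoff = value − price = $10294.4 − $14065.7 = −$3771.3.

−$3771.3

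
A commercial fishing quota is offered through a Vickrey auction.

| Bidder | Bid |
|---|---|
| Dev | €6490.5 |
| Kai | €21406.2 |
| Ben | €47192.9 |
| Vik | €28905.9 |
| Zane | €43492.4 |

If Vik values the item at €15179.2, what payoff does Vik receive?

€0

Highest bid: Ben at €47192.9, so Ben wins.
Second-highest bid: Zane at €43492.4 — that is the price the winner pays.
Vik did not win, so Vik pays nothing and receives nothing: payoff €0.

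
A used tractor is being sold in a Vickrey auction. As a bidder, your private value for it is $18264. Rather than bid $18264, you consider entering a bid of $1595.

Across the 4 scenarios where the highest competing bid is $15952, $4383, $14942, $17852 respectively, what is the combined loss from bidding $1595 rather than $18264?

The deviation costs you only when the competing bid falls strictly between $1595 and $18264; elsewhere both bids give the same outcome.
$15952: truthful payoff $2312, deviation payoff $0 → loss $2312.
$4383: truthful payoff $13881, deviation payoff $0 → loss $13881.
$14942: truthful payoff $3322, deviation payoff $0 → loss $3322.
$17852: truthful payoff $412, deviation payoff $0 → loss $412.
Total loss = $2312 + $13881 + $3322 + $412 = $19927.

$19927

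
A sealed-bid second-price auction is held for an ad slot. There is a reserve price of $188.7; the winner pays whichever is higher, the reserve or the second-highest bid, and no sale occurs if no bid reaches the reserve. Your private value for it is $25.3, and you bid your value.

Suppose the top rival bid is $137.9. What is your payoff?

Your bid $25.3 is below the highest competing bid $137.9, so you lose. Payoff $0.

$0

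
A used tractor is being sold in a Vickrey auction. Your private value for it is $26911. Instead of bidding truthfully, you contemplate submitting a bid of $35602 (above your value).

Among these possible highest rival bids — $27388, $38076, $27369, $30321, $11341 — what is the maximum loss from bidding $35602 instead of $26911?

$27388: truthful gives $0, deviation gives −$477 → loss $477.
$38076: same outcome either way → loss $0.
$27369: truthful gives $0, deviation gives −$458 → loss $458.
$30321: truthful gives $0, deviation gives −$3410 → loss $3410.
$11341: same outcome either way → loss $0.
Maximum loss: $3410.

$3410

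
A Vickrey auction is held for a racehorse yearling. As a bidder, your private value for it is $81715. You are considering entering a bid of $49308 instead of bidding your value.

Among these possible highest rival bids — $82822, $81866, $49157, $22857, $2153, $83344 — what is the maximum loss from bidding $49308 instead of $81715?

$82822: same outcome either way → loss $0.
$81866: same outcome either way → loss $0.
$49157: same outcome either way → loss $0.
$22857: same outcome either way → loss $0.
$2153: same outcome either way → loss $0.
$83344: same outcome either way → loss $0.
Maximum loss: $0.

$0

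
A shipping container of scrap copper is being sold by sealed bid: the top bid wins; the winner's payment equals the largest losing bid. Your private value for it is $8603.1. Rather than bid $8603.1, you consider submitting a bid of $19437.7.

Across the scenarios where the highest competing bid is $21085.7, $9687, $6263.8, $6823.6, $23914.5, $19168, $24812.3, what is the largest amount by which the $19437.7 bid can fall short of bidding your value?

$21085.7: same outcome either way → loss $0.
$9687: truthful gives $0, deviation gives −$1083.9 → loss $1083.9.
$6263.8: same outcome either way → loss $0.
$6823.6: same outcome either way → loss $0.
$23914.5: same outcome either way → loss $0.
$19168: truthful gives $0, deviation gives −$10564.9 → loss $10564.9.
$24812.3: same outcome either way → loss $0.
Maximum loss: $10564.9.

$10564.9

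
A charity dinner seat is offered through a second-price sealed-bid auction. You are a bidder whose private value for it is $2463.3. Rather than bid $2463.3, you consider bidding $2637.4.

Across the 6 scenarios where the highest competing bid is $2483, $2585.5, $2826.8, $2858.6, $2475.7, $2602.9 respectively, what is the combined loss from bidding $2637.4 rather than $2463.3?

The deviation costs you only when the competing bid falls strictly between $2463.3 and $2637.4; elsewhere both bids give the same outcome.
$2483: truthful payoff $0, deviation payoff −$19.7 → loss $19.7.
$2585.5: truthful payoff $0, deviation payoff −$122.2 → loss $122.2.
$2826.8: outcomes coincide → loss $0.
$2858.6: outcomes coincide → loss $0.
$2475.7: truthful payoff $0, deviation payoff −$12.4 → loss $12.4.
$2602.9: truthful payoff $0, deviation payoff −$139.6 → loss $139.6.
Total loss = $19.7 + $122.2 + $12.4 + $139.6 = $293.9.
In a second-price auction your bid sets only whether you win, not what you pay, so bidding your true value is weakly dominant.

$293.9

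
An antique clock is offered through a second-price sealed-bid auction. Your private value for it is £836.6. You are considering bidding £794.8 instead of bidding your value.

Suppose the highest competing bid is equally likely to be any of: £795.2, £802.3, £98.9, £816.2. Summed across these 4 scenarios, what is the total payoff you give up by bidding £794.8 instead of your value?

The deviation costs you only when the competing bid falls strictly between £794.8 and £836.6; elsewhere both bids give the same outcome.
£795.2: truthful payoff £41.4, deviation payoff £0 → loss £41.4.
£802.3: truthful payoff £34.3, deviation payoff £0 → loss £34.3.
£98.9: outcomes coincide → loss £0.
£816.2: truthful payoff £20.4, deviation payoff £0 → loss £20.4.
Total loss = £41.4 + £34.3 + £20.4 = £96.1.

£96.1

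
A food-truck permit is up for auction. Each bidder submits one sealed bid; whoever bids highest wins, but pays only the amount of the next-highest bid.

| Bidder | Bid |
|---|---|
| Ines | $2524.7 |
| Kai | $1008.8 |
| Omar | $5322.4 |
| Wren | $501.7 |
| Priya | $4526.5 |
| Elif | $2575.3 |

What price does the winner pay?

$4526.5

Highest bid: Omar at $5322.4, so Omar wins.
Second-highest bid: Priya at $4526.5 — that is the price the winner pays.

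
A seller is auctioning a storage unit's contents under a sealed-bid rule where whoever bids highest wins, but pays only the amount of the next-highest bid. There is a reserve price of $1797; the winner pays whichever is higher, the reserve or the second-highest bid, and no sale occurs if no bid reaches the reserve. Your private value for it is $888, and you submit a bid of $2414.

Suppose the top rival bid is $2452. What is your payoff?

Your bid $2414 is below the highest competing bid $2452, so you lose. Payoff $0.

$0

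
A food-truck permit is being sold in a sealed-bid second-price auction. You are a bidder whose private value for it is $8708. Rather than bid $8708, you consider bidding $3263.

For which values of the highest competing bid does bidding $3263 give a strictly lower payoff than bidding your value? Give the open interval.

If the competing bid is below $3263, both bids win at the same price — no difference.
If it is above $8708, both bids lose — no difference.
If it lies strictly between $3263 and $8708, bidding your value wins at a price below your value (positive payoff) while bidding $3263 loses (payoff 0).
So the deviation strictly hurts on the open interval ($3263, $8708).

($3263, $8708)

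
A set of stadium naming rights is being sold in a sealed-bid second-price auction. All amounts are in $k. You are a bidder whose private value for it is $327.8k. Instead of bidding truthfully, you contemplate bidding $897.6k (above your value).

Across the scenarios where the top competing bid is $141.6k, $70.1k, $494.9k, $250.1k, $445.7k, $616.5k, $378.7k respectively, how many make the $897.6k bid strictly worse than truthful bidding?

The deviation hurts exactly when the highest competing bid lies strictly between $327.8k and $897.6k — overbidding then wins at a price above your value.
$141.6k: below both → same outcome either way.
$70.1k: below both → same outcome either way.
$494.9k: inside the interval → strictly worse (loss $167.1k).
$250.1k: below both → same outcome either way.
$445.7k: inside the interval → strictly worse (loss $117.9k).
$616.5k: inside the interval → strictly worse (loss $288.7k).
$378.7k: inside the interval → strictly worse (loss $50.9k).
Count: 4.

4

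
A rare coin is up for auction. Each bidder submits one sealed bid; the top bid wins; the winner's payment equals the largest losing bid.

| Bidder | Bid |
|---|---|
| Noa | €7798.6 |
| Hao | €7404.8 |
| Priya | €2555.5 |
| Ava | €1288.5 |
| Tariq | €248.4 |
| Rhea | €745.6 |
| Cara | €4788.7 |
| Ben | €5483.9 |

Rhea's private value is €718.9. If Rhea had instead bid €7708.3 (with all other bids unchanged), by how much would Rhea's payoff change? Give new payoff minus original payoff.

The highest bid among the other bidders is €7798.6; Rhea's bid doesn't change that.
Original bid €745.6: Rhea is not highest (top rival bid is €7798.6); payoff €0.
Alternative bid €7708.3: Rhea is not highest (top rival bid is €7798.6); payoff €0.
Change in payoff = €0 − (€0) = €0.

€0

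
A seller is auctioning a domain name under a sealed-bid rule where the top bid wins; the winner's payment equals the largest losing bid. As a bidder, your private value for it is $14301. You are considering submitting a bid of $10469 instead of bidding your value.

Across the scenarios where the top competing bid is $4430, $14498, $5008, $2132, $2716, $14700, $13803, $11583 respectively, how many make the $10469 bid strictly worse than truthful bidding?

The deviation hurts exactly when the highest competing bid lies strictly between $10469 and $14301 — underbidding then forfeits a profitable win.
$4430: below both → same outcome either way.
$14498: above both → same outcome either way.
$5008: below both → same outcome either way.
$2132: below both → same outcome either way.
$2716: below both → same outcome either way.
$14700: above both → same outcome either way.
$13803: inside the interval → strictly worse (loss $498).
$11583: inside the interval → strictly worse (loss $2718).
Count: 2.

2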